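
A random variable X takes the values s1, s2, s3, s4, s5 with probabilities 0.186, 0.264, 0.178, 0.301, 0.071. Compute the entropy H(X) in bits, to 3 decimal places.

H = −Σ pᵢ log₂ pᵢ.
−0.186·log₂(0.186) = 0.4514
−0.264·log₂(0.264) = 0.5072
−0.178·log₂(0.178) = 0.4432
−0.301·log₂(0.301) = 0.5214
−0.071·log₂(0.071) = 0.2709
Sum ≈ 2.1941 → 2.194 bits.

2.194 bits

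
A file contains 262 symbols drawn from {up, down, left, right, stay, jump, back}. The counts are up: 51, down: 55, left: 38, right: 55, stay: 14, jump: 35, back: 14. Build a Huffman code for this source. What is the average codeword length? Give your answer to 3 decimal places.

2.687 bits/symbol

Probabilities are the counts divided by 262.
Repeatedly combine the two least-probable nodes; the expected code length is the sum of the merged weights.
merge 7/131 + 7/131 → 14/131
merge 14/131 + 35/262 → 63/262
merge 19/131 + 51/262 → 89/262
merge 55/262 + 55/262 → 55/131
merge 63/262 + 89/262 → 76/131
merge 55/131 + 76/131 → 1
L = 14/131 + 63/262 + 89/262 + 55/131 + 76/131 + 1 = 352/131 ≈ 2.687 bits/symbol.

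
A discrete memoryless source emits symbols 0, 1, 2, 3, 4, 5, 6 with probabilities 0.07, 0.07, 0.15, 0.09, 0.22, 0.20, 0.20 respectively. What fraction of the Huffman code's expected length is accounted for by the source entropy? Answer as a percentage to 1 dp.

Entropy H = −Σ p log₂ p ≈ 2.6697 bits.
Huffman merges: 7/100+7/100→7/50; 9/100+7/50→23/100; 3/20+1/5→7/20; 1/5+11/50→21/50; 23/100+7/20→29/50; 21/50+29/50→1. L = 68/25 ≈ 2.7200.
Efficiency = H/L = 2.6697/2.7200 = 98.1%.

98.1%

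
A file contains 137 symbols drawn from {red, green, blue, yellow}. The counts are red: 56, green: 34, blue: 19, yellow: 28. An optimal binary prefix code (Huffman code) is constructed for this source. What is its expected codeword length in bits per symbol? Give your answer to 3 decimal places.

1.934 bits/symbol

Probabilities are the counts divided by 137.
Repeatedly combine the two least-probable nodes; the expected code length is the sum of the merged weights.
merge 19/137 + 28/137 → 47/137
merge 34/137 + 47/137 → 81/137
merge 56/137 + 81/137 → 1
L = 47/137 + 81/137 + 1 = 265/137 ≈ 1.934 bits/symbol.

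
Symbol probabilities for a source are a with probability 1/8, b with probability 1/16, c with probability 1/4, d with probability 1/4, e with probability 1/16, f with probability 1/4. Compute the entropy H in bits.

Each probability is a power of 1/2, so log₂(1/p) is an integer.
H = Σ p·log₂(1/p) = 1/8·3 + 1/16·4 + 1/4·2 + 1/4·2 + 1/16·4 + 1/4·2 = 2.375 bits.

2.375 bits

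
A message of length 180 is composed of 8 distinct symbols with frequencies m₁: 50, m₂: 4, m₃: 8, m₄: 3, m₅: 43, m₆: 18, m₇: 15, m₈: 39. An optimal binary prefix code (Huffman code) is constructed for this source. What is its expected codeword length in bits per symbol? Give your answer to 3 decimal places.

2.556 bits/symbol

Probabilities are the counts divided by 180.
Repeatedly combine the two least-probable nodes; the expected code length is the sum of the merged weights.
merge 1/60 + 1/45 → 7/180
merge 7/180 + 2/45 → 1/12
merge 1/12 + 1/12 → 1/6
merge 1/10 + 1/6 → 4/15
merge 13/60 + 43/180 → 41/90
merge 4/15 + 5/18 → 49/90
merge 41/90 + 49/90 → 1
L = 7/180 + 1/12 + 1/6 + 4/15 + 41/90 + 49/90 + 1 = 23/9 ≈ 2.556 bits/symbol.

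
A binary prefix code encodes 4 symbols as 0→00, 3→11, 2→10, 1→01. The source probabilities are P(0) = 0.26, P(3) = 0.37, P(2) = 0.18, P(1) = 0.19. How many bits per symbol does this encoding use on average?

L̄ = Σ pᵢ·ℓᵢ = 0.26·2 + 0.37·2 + 0.18·2 + 0.19·2 = 2 bits/symbol.

2 bits/symbol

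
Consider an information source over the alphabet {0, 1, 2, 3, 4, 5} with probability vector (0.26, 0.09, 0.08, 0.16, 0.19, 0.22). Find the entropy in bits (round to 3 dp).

H = −Σ pᵢ log₂ pᵢ.
−0.26·log₂(0.26) = 0.5053
−0.09·log₂(0.09) = 0.3127
−0.08·log₂(0.08) = 0.2915
−0.16·log₂(0.16) = 0.4230
−0.19·log₂(0.19) = 0.4552
−0.22·log₂(0.22) = 0.4806
Sum ≈ 2.4683 → 2.468 bits.

2.468 bits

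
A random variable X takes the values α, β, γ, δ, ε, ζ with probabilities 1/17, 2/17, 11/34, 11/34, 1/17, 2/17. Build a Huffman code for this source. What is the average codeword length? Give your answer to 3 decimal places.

Repeatedly combine the two least-probable nodes; the expected code length is the sum of the merged weights.
merge 1/17 + 1/17 → 2/17
merge 2/17 + 2/17 → 4/17
merge 2/17 + 4/17 → 6/17
merge 11/34 + 11/34 → 11/17
merge 6/17 + 11/17 → 1
L = 2/17 + 4/17 + 6/17 + 11/17 + 1 = 40/17 ≈ 2.353 bits/symbol.

2.353 bits/symbol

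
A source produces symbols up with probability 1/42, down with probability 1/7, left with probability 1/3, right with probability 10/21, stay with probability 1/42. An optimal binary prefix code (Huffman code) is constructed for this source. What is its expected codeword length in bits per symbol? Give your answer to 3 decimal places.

Repeatedly combine the two least-probable nodes; the expected code length is the sum of the merged weights.
merge 1/42 + 1/42 → 1/21
merge 1/21 + 1/7 → 4/21
merge 4/21 + 1/3 → 11/21
merge 10/21 + 11/21 → 1
L = 1/21 + 4/21 + 11/21 + 1 = 37/21 ≈ 1.762 bits/symbol.

1.762 bits/symbol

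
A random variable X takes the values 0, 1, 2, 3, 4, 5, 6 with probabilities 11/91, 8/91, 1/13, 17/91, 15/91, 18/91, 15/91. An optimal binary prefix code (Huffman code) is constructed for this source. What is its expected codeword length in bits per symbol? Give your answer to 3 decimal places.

Repeatedly combine the two least-probable nodes; the expected code length is the sum of the merged weights.
merge 1/13 + 8/91 → 15/91
merge 11/91 + 15/91 → 2/7
merge 15/91 + 15/91 → 30/91
merge 17/91 + 18/91 → 5/13
merge 2/7 + 30/91 → 8/13
merge 5/13 + 8/13 → 1
L = 15/91 + 2/7 + 30/91 + 5/13 + 8/13 + 1 = 253/91 ≈ 2.780 bits/symbol.

2.780 bits/symbol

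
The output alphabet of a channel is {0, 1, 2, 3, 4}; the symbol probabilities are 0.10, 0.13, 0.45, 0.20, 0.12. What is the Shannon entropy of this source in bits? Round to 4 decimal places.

H = −Σ pᵢ log₂ pᵢ.
−0.10·log₂(0.10) = 0.3322
−0.13·log₂(0.13) = 0.3826
−0.45·log₂(0.45) = 0.5184
−0.20·log₂(0.20) = 0.4644
−0.12·log₂(0.12) = 0.3671
Sum ≈ 2.0647 → 2.0647 bits.

2.0647 bits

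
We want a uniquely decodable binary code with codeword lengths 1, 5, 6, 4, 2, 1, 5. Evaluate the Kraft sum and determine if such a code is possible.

With common denominator 2^6 = 64: Σ 2^(−ℓᵢ) = 32/64 + 2/64 + 1/64 + 4/64 + 16/64 + 32/64 + 2/64 = 89/64 = 1.390625.
Kraft's inequality requires Σ ≤ 1; here Σ = 1.390625 > 1, so no such prefix code exists.

1.390625; no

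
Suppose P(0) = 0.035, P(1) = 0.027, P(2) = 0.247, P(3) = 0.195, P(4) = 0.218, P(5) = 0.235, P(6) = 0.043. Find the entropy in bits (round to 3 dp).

H = −Σ pᵢ log₂ pᵢ.
−0.035·log₂(0.035) = 0.1693
−0.027·log₂(0.027) = 0.1407
−0.247·log₂(0.247) = 0.4983
−0.195·log₂(0.195) = 0.4599
−0.218·log₂(0.218) = 0.4791
−0.235·log₂(0.235) = 0.4910
−0.043·log₂(0.043) = 0.1952
Sum ≈ 2.4334 → 2.433 bits.

2.433 bits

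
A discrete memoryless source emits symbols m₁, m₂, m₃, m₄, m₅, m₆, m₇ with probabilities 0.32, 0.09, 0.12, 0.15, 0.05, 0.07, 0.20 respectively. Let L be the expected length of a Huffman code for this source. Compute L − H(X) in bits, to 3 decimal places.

0.035 bits

Entropy H = −Σ p log₂ p ≈ 2.5653 bits.
Huffman merges: 1/20+7/100→3/25; 9/100+3/25→21/100; 3/25+3/20→27/100; 1/5+21/100→41/100; 27/100+8/25→59/100; 41/100+59/100→1. L = 13/5 ≈ 2.6000.
L − H = 2.6000 − 2.5653 = 0.035 bits.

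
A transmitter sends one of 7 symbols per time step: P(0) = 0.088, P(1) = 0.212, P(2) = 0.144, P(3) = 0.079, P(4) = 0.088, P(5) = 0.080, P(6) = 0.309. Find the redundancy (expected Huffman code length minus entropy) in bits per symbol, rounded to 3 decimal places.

0.039 bits

Entropy H = −Σ p log₂ p ≈ 2.5985 bits.
Huffman merges: 79/1000+2/25→159/1000; 11/125+11/125→22/125; 18/125+159/1000→303/1000; 22/125+53/250→97/250; 303/1000+309/1000→153/250; 97/250+153/250→1. L = 1319/500 ≈ 2.6380.
L − H = 2.6380 − 2.5985 = 0.039 bits.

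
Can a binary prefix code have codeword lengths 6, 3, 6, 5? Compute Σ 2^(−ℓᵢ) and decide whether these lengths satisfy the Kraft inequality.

With common denominator 2^6 = 64: Σ 2^(−ℓᵢ) = 1/64 + 8/64 + 1/64 + 2/64 = 12/64 = 0.1875.
Kraft's inequality requires Σ ≤ 1; here Σ = 0.1875 ≤ 1, so such a prefix code exists.

0.1875; yes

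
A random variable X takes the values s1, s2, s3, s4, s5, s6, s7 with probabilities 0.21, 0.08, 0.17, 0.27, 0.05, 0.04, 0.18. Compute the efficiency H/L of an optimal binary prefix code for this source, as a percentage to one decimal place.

Entropy H = −Σ p log₂ p ≈ 2.5561 bits.
Huffman merges: 1/25+1/20→9/100; 2/25+9/100→17/100; 17/100+17/100→17/50; 9/50+21/100→39/100; 27/100+17/50→61/100; 39/100+61/100→1. L = 13/5 ≈ 2.6000.
Efficiency = H/L = 2.5561/2.6000 = 98.3%.

98.3%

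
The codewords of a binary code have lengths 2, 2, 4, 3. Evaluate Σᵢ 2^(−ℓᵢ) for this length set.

With common denominator 2^4 = 16: Σ 2^(−ℓᵢ) = 4/16 + 4/16 + 1/16 + 2/16 = 11/16 = 0.6875.

0.6875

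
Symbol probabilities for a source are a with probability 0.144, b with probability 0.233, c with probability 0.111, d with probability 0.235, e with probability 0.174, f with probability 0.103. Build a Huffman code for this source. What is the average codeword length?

2.532 bits/symbol

Repeatedly combine the two least-probable nodes; the expected code length is the sum of the merged weights.
merge 103/1000 + 111/1000 → 107/500
merge 18/125 + 87/500 → 159/500
merge 107/500 + 233/1000 → 447/1000
merge 47/200 + 159/500 → 553/1000
merge 447/1000 + 553/1000 → 1
L = 107/500 + 159/500 + 447/1000 + 553/1000 + 1 = 633/250 = 2.532 bits/symbol.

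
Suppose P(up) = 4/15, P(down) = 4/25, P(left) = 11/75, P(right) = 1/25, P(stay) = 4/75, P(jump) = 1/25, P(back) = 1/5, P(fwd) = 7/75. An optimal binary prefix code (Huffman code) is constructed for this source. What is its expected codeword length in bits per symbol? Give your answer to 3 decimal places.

2.747 bits/symbol

Repeatedly combine the two least-probable nodes; the expected code length is the sum of the merged weights.
merge 1/25 + 1/25 → 2/25
merge 4/75 + 2/25 → 2/15
merge 7/75 + 2/15 → 17/75
merge 11/75 + 4/25 → 23/75
merge 1/5 + 17/75 → 32/75
merge 4/15 + 23/75 → 43/75
merge 32/75 + 43/75 → 1
L = 2/25 + 2/15 + 17/75 + 23/75 + 32/75 + 43/75 + 1 = 206/75 ≈ 2.747 bits/symbol.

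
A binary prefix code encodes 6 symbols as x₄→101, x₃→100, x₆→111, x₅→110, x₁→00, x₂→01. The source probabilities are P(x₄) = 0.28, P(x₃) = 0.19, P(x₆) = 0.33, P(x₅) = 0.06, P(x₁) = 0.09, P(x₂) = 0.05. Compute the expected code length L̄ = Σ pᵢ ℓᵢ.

2.86 bits/symbol

L̄ = Σ pᵢ·ℓᵢ = 0.28·3 + 0.19·3 + 0.33·3 + 0.06·3 + 0.09·2 + 0.05·2 = 2.86 bits/symbol.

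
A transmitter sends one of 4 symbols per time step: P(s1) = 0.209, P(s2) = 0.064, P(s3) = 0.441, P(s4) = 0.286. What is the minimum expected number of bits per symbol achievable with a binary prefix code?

1.832 bits/symbol

Repeatedly combine the two least-probable nodes; the expected code length is the sum of the merged weights.
merge 8/125 + 209/1000 → 273/1000
merge 273/1000 + 143/500 → 559/1000
merge 441/1000 + 559/1000 → 1
L = 273/1000 + 559/1000 + 1 = 229/125 = 1.832 bits/symbol.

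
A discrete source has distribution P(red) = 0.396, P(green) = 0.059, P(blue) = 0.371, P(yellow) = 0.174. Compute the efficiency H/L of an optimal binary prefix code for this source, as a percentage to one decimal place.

Entropy H = −Σ p log₂ p ≈ 1.7398 bits.
Huffman merges: 59/1000+87/500→233/1000; 233/1000+371/1000→151/250; 99/250+151/250→1. L = 1837/1000 ≈ 1.8370.
Efficiency = H/L = 1.7398/1.8370 = 94.7%.

94.7%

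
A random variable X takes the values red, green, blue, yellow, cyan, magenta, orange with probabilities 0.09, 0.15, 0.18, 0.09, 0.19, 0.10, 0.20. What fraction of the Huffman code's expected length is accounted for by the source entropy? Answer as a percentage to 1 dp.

98.0%

Entropy H = −Σ p log₂ p ≈ 2.7330 bits.
Huffman merges: 9/100+9/100→9/50; 1/10+3/20→1/4; 9/50+9/50→9/25; 19/100+1/5→39/100; 1/4+9/25→61/100; 39/100+61/100→1. L = 279/100 ≈ 2.7900.
Efficiency = H/L = 2.7330/2.7900 = 98.0%.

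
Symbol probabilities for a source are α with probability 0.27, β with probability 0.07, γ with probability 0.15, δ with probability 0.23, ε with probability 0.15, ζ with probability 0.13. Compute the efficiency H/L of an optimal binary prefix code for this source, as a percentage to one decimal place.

Entropy H = −Σ p log₂ p ≈ 2.4700 bits.
Huffman merges: 7/100+13/100→1/5; 3/20+3/20→3/10; 1/5+23/100→43/100; 27/100+3/10→57/100; 43/100+57/100→1. L = 5/2 ≈ 2.5000.
Efficiency = H/L = 2.4700/2.5000 = 98.8%.

98.8%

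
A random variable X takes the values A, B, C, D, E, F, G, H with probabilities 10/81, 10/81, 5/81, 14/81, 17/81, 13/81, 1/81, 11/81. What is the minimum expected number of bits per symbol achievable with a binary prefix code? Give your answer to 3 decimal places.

2.864 bits/symbol

Repeatedly combine the two least-probable nodes; the expected code length is the sum of the merged weights.
merge 1/81 + 5/81 → 2/27
merge 2/27 + 10/81 → 16/81
merge 10/81 + 11/81 → 7/27
merge 13/81 + 14/81 → 1/3
merge 16/81 + 17/81 → 11/27
merge 7/27 + 1/3 → 16/27
merge 11/27 + 16/27 → 1
L = 2/27 + 16/81 + 7/27 + 1/3 + 11/27 + 16/27 + 1 = 232/81 ≈ 2.864 bits/symbol.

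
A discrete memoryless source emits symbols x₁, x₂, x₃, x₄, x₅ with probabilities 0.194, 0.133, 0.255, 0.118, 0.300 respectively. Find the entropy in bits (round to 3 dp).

H = −Σ pᵢ log₂ pᵢ.
−0.194·log₂(0.194) = 0.4590
−0.133·log₂(0.133) = 0.3871
−0.255·log₂(0.255) = 0.5027
−0.118·log₂(0.118) = 0.3638
−0.300·log₂(0.300) = 0.5211
Sum ≈ 2.2337 → 2.234 bits.

2.234 bits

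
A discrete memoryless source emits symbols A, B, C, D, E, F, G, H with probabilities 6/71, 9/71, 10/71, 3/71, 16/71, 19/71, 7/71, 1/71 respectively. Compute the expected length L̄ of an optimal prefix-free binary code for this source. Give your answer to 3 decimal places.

2.704 bits/symbol

Repeatedly combine the two least-probable nodes; the expected code length is the sum of the merged weights.
merge 1/71 + 3/71 → 4/71
merge 4/71 + 6/71 → 10/71
merge 7/71 + 9/71 → 16/71
merge 10/71 + 10/71 → 20/71
merge 16/71 + 16/71 → 32/71
merge 19/71 + 20/71 → 39/71
merge 32/71 + 39/71 → 1
L = 4/71 + 10/71 + 16/71 + 20/71 + 32/71 + 39/71 + 1 = 192/71 ≈ 2.704 bits/symbol.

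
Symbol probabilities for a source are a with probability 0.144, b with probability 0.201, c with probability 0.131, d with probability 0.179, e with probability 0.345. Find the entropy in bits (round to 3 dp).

2.226 bits

H = −Σ pᵢ log₂ pᵢ.
−0.144·log₂(0.144) = 0.4026
−0.201·log₂(0.201) = 0.4653
−0.131·log₂(0.131) = 0.3841
−0.179·log₂(0.179) = 0.4443
−0.345·log₂(0.345) = 0.5297
Sum ≈ 2.2260 → 2.226 bits.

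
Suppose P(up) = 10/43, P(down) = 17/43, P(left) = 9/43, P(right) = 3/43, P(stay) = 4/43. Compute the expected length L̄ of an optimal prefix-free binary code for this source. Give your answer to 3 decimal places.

Repeatedly combine the two least-probable nodes; the expected code length is the sum of the merged weights.
merge 3/43 + 4/43 → 7/43
merge 7/43 + 9/43 → 16/43
merge 10/43 + 16/43 → 26/43
merge 17/43 + 26/43 → 1
L = 7/43 + 16/43 + 26/43 + 1 = 92/43 ≈ 2.140 bits/symbol.

2.140 bits/symbol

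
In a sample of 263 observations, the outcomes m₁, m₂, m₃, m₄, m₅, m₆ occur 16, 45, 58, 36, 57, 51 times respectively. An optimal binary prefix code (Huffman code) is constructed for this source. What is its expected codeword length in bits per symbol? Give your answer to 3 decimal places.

2.563 bits/symbol

Probabilities are the counts divided by 263.
Repeatedly combine the two least-probable nodes; the expected code length is the sum of the merged weights.
merge 16/263 + 36/263 → 52/263
merge 45/263 + 51/263 → 96/263
merge 52/263 + 57/263 → 109/263
merge 58/263 + 96/263 → 154/263
merge 109/263 + 154/263 → 1
L = 52/263 + 96/263 + 109/263 + 154/263 + 1 = 674/263 ≈ 2.563 bits/symbol.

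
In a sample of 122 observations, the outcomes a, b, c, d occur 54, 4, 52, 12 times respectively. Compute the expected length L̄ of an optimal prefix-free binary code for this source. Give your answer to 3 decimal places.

Probabilities are the counts divided by 122.
Repeatedly combine the two least-probable nodes; the expected code length is the sum of the merged weights.
merge 2/61 + 6/61 → 8/61
merge 8/61 + 26/61 → 34/61
merge 27/61 + 34/61 → 1
L = 8/61 + 34/61 + 1 = 103/61 ≈ 1.689 bits/symbol.

1.689 bits/symbol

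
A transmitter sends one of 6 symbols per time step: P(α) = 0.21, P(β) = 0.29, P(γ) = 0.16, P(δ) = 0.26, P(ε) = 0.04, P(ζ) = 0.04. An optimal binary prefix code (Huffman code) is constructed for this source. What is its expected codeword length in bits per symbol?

Repeatedly combine the two least-probable nodes; the expected code length is the sum of the merged weights.
merge 1/25 + 1/25 → 2/25
merge 2/25 + 4/25 → 6/25
merge 21/100 + 6/25 → 9/20
merge 13/50 + 29/100 → 11/20
merge 9/20 + 11/20 → 1
L = 2/25 + 6/25 + 9/20 + 11/20 + 1 = 58/25 = 2.32 bits/symbol.

2.32 bits/symbol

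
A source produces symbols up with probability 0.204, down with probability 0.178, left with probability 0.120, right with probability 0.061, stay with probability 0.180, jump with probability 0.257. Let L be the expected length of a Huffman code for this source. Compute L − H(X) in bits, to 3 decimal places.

Entropy H = −Σ p log₂ p ≈ 2.4733 bits.
Huffman merges: 61/1000+3/25→181/1000; 89/500+9/50→179/500; 181/1000+51/250→77/200; 257/1000+179/500→123/200; 77/200+123/200→1. L = 2539/1000 ≈ 2.5390.
L − H = 2.5390 − 2.4733 = 0.066 bits.

0.066 bits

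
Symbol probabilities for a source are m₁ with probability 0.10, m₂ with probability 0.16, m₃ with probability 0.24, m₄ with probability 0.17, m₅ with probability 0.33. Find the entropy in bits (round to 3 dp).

H = −Σ pᵢ log₂ pᵢ.
−0.10·log₂(0.10) = 0.3322
−0.16·log₂(0.16) = 0.4230
−0.24·log₂(0.24) = 0.4941
−0.17·log₂(0.17) = 0.4346
−0.33·log₂(0.33) = 0.5278
Sum ≈ 2.2118 → 2.212 bits.

2.212 bits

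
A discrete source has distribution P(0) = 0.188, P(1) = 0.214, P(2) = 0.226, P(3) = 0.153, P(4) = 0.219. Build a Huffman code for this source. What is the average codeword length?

2.341 bits/symbol

Repeatedly combine the two least-probable nodes; the expected code length is the sum of the merged weights.
merge 153/1000 + 47/250 → 341/1000
merge 107/500 + 219/1000 → 433/1000
merge 113/500 + 341/1000 → 567/1000
merge 433/1000 + 567/1000 → 1
L = 341/1000 + 433/1000 + 567/1000 + 1 = 2341/1000 = 2.341 bits/symbol.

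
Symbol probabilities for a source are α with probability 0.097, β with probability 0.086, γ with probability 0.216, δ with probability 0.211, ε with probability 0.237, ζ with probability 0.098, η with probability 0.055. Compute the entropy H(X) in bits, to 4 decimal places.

2.6329 bits

H = −Σ pᵢ log₂ pᵢ.
−0.097·log₂(0.097) = 0.3265
−0.086·log₂(0.086) = 0.3044
−0.216·log₂(0.216) = 0.4776
−0.211·log₂(0.211) = 0.4736
−0.237·log₂(0.237) = 0.4923
−0.098·log₂(0.098) = 0.3284
−0.055·log₂(0.055) = 0.2301
Sum ≈ 2.6329 → 2.6329 bits.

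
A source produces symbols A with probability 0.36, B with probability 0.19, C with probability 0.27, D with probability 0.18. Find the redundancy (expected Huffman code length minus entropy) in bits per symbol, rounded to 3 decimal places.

0.059 bits

Entropy H = −Σ p log₂ p ≈ 1.9412 bits.
Huffman merges: 9/50+19/100→37/100; 27/100+9/25→63/100; 37/100+63/100→1. L = 2 ≈ 2.0000.
L − H = 2.0000 − 1.9412 = 0.059 bits.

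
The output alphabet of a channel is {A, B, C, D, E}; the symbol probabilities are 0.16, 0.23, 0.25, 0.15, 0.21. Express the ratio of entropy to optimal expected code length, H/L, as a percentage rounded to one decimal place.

Entropy H = −Σ p log₂ p ≈ 2.2941 bits.
Huffman merges: 3/20+4/25→31/100; 21/100+23/100→11/25; 1/4+31/100→14/25; 11/25+14/25→1. L = 231/100 ≈ 2.3100.
Efficiency = H/L = 2.2941/2.3100 = 99.3%.

99.3%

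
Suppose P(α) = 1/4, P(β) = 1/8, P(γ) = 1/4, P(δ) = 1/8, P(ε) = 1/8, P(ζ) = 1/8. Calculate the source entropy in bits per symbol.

Each probability is a power of 1/2, so log₂(1/p) is an integer.
H = Σ p·log₂(1/p) = 1/4·2 + 1/8·3 + 1/4·2 + 1/8·3 + 1/8·3 + 1/8·3 = 2.5 bits.

2.5 bits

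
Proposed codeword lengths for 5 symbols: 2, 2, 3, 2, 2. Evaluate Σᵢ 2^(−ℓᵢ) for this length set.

With common denominator 2^3 = 8: Σ 2^(−ℓᵢ) = 2/8 + 2/8 + 1/8 + 2/8 + 2/8 = 9/8 = 1.125.

1.125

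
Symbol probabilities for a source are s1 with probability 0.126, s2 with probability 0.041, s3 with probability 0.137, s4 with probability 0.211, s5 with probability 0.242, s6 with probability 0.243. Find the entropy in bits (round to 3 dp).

H = −Σ pᵢ log₂ pᵢ.
−0.126·log₂(0.126) = 0.3766
−0.041·log₂(0.041) = 0.1889
−0.137·log₂(0.137) = 0.3929
−0.211·log₂(0.211) = 0.4736
−0.242·log₂(0.242) = 0.4954
−0.243·log₂(0.243) = 0.4960
Sum ≈ 2.4233 → 2.423 bits.

2.423 bits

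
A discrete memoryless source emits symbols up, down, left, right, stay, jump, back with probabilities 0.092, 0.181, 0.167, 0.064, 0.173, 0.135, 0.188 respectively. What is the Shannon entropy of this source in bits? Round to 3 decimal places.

2.729 bits

H = −Σ pᵢ log₂ pᵢ.
−0.092·log₂(0.092) = 0.3167
−0.181·log₂(0.181) = 0.4463
−0.167·log₂(0.167) = 0.4312
−0.064·log₂(0.064) = 0.2538
−0.173·log₂(0.173) = 0.4379
−0.135·log₂(0.135) = 0.3900
−0.188·log₂(0.188) = 0.4533
Sum ≈ 2.7292 → 2.729 bits.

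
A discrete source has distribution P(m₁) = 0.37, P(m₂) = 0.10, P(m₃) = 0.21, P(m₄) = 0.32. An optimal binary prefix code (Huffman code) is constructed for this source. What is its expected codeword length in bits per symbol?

Repeatedly combine the two least-probable nodes; the expected code length is the sum of the merged weights.
merge 1/10 + 21/100 → 31/100
merge 31/100 + 8/25 → 63/100
merge 37/100 + 63/100 → 1
L = 31/100 + 63/100 + 1 = 97/50 = 1.94 bits/symbol.

1.94 bits/symbol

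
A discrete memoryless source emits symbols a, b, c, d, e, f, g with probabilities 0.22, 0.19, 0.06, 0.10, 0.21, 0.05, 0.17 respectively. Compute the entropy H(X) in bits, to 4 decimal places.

2.6350 bits

H = −Σ pᵢ log₂ pᵢ.
−0.22·log₂(0.22) = 0.4806
−0.19·log₂(0.19) = 0.4552
−0.06·log₂(0.06) = 0.2435
−0.10·log₂(0.10) = 0.3322
−0.21·log₂(0.21) = 0.4728
−0.05·log₂(0.05) = 0.2161
−0.17·log₂(0.17) = 0.4346
Sum ≈ 2.6350 → 2.6350 bits.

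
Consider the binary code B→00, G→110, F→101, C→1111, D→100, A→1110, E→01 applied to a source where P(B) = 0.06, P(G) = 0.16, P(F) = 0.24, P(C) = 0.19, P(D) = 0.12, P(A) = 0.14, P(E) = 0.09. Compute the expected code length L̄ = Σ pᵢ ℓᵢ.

L̄ = Σ pᵢ·ℓᵢ = 0.06·2 + 0.16·3 + 0.24·3 + 0.19·4 + 0.12·3 + 0.14·4 + 0.09·2 = 3.18 bits/symbol.

3.18 bits/symbol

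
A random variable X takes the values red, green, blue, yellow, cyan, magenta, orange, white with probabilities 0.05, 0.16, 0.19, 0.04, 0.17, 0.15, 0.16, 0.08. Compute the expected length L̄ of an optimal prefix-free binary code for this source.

Repeatedly combine the two least-probable nodes; the expected code length is the sum of the merged weights.
merge 1/25 + 1/20 → 9/100
merge 2/25 + 9/100 → 17/100
merge 3/20 + 4/25 → 31/100
merge 4/25 + 17/100 → 33/100
merge 17/100 + 19/100 → 9/25
merge 31/100 + 33/100 → 16/25
merge 9/25 + 16/25 → 1
L = 9/100 + 17/100 + 31/100 + 33/100 + 9/25 + 16/25 + 1 = 29/10 = 2.9 bits/symbol.

2.9 bits/symbol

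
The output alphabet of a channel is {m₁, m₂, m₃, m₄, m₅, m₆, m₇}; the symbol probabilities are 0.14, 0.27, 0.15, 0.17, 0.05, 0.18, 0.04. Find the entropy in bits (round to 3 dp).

2.599 bits

H = −Σ pᵢ log₂ pᵢ.
−0.14·log₂(0.14) = 0.3971
−0.27·log₂(0.27) = 0.5100
−0.15·log₂(0.15) = 0.4105
−0.17·log₂(0.17) = 0.4346
−0.05·log₂(0.05) = 0.2161
−0.18·log₂(0.18) = 0.4453
−0.04·log₂(0.04) = 0.1858
Sum ≈ 2.5994 → 2.599 bits.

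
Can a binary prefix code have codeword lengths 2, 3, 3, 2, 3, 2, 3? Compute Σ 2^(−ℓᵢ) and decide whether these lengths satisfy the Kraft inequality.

1.25; no

With common denominator 2^3 = 8: Σ 2^(−ℓᵢ) = 2/8 + 1/8 + 1/8 + 2/8 + 1/8 + 2/8 + 1/8 = 10/8 = 1.25.
Kraft's inequality requires Σ ≤ 1; here Σ = 1.25 > 1, so no such prefix code exists.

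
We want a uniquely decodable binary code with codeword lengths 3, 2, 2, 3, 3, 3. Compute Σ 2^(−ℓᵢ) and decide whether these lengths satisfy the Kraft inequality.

1; yes

With common denominator 2^3 = 8: Σ 2^(−ℓᵢ) = 1/8 + 2/8 + 2/8 + 1/8 + 1/8 + 1/8 = 8/8 = 1.
Kraft's inequality requires Σ ≤ 1; here Σ = 1 ≤ 1, so such a prefix code exists.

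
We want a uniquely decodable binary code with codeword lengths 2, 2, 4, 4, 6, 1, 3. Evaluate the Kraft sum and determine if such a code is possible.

With common denominator 2^6 = 64: Σ 2^(−ℓᵢ) = 16/64 + 16/64 + 4/64 + 4/64 + 1/64 + 32/64 + 8/64 = 81/64 = 1.265625.
Kraft's inequality requires Σ ≤ 1; here Σ = 1.265625 > 1, so no such prefix code exists.

1.265625; no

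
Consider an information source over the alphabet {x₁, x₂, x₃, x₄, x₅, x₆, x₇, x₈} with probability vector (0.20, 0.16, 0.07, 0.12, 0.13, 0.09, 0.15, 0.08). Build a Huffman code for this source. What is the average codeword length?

Repeatedly combine the two least-probable nodes; the expected code length is the sum of the merged weights.
merge 7/100 + 2/25 → 3/20
merge 9/100 + 3/25 → 21/100
merge 13/100 + 3/20 → 7/25
merge 3/20 + 4/25 → 31/100
merge 1/5 + 21/100 → 41/100
merge 7/25 + 31/100 → 59/100
merge 41/100 + 59/100 → 1
L = 3/20 + 21/100 + 7/25 + 31/100 + 41/100 + 59/100 + 1 = 59/20 = 2.95 bits/symbol.

2.95 bits/symbol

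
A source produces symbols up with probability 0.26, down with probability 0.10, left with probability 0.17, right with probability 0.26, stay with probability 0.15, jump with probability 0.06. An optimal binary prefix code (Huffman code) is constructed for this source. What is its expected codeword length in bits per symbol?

Repeatedly combine the two least-probable nodes; the expected code length is the sum of the merged weights.
merge 3/50 + 1/10 → 4/25
merge 3/20 + 4/25 → 31/100
merge 17/100 + 13/50 → 43/100
merge 13/50 + 31/100 → 57/100
merge 43/100 + 57/100 → 1
L = 4/25 + 31/100 + 43/100 + 57/100 + 1 = 247/100 = 2.47 bits/symbol.

2.47 bits/symbol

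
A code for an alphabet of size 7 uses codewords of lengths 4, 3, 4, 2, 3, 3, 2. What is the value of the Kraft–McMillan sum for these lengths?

With common denominator 2^4 = 16: Σ 2^(−ℓᵢ) = 1/16 + 2/16 + 1/16 + 4/16 + 2/16 + 2/16 + 4/16 = 16/16 = 1.

1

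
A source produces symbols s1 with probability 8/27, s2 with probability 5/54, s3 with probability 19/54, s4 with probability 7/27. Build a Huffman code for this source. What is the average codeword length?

Repeatedly combine the two least-probable nodes; the expected code length is the sum of the merged weights.
merge 5/54 + 7/27 → 19/54
merge 8/27 + 19/54 → 35/54
merge 19/54 + 35/54 → 1
L = 19/54 + 35/54 + 1 = 2 bits/symbol.

2 bits/symbol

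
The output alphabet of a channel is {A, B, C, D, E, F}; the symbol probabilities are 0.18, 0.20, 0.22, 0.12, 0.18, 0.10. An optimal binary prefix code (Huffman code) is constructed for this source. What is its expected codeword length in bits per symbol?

2.58 bits/symbol

Repeatedly combine the two least-probable nodes; the expected code length is the sum of the merged weights.
merge 1/10 + 3/25 → 11/50
merge 9/50 + 9/50 → 9/25
merge 1/5 + 11/50 → 21/50
merge 11/50 + 9/25 → 29/50
merge 21/50 + 29/50 → 1
L = 11/50 + 9/25 + 21/50 + 29/50 + 1 = 129/50 = 2.58 bits/symbol.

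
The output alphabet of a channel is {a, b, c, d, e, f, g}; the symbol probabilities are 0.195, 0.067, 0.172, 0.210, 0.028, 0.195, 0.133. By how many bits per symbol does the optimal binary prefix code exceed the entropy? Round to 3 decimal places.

0.068 bits

Entropy H = −Σ p log₂ p ≈ 2.6222 bits.
Huffman merges: 7/250+67/1000→19/200; 19/200+133/1000→57/250; 43/250+39/200→367/1000; 39/200+21/100→81/200; 57/250+367/1000→119/200; 81/200+119/200→1. L = 269/100 ≈ 2.6900.
L − H = 2.6900 − 2.6222 = 0.068 bits.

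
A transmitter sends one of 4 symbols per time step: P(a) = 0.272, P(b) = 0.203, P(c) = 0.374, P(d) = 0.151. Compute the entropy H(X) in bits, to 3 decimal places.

1.920 bits

H = −Σ pᵢ log₂ pᵢ.
−0.272·log₂(0.272) = 0.5109
−0.203·log₂(0.203) = 0.4670
−0.374·log₂(0.374) = 0.5307
−0.151·log₂(0.151) = 0.4118
Sum ≈ 1.9204 → 1.920 bits.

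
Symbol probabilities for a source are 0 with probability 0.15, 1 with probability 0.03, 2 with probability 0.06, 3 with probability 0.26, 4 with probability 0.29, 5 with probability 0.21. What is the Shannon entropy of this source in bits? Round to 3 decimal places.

2.302 bits

H = −Σ pᵢ log₂ pᵢ.
−0.15·log₂(0.15) = 0.4105
−0.03·log₂(0.03) = 0.1518
−0.06·log₂(0.06) = 0.2435
−0.26·log₂(0.26) = 0.5053
−0.29·log₂(0.29) = 0.5179
−0.21·log₂(0.21) = 0.4728
Sum ≈ 2.3019 → 2.302 bits.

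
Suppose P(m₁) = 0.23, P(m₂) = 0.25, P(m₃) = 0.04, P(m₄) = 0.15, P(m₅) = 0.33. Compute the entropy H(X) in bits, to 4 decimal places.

2.1118 bits

H = −Σ pᵢ log₂ pᵢ.
−0.23·log₂(0.23) = 0.4877
−0.25·log₂(0.25) = 0.5000
−0.04·log₂(0.04) = 0.1858
−0.15·log₂(0.15) = 0.4105
−0.33·log₂(0.33) = 0.5278
Sum ≈ 2.1118 → 2.1118 bits.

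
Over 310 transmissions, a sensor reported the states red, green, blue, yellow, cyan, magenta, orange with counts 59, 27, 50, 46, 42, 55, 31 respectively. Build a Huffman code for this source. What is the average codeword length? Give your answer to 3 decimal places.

2.810 bits/symbol

Probabilities are the counts divided by 310.
Repeatedly combine the two least-probable nodes; the expected code length is the sum of the merged weights.
merge 27/310 + 1/10 → 29/155
merge 21/155 + 23/155 → 44/155
merge 5/31 + 11/62 → 21/62
merge 29/155 + 59/310 → 117/310
merge 44/155 + 21/62 → 193/310
merge 117/310 + 193/310 → 1
L = 29/155 + 44/155 + 21/62 + 117/310 + 193/310 + 1 = 871/310 ≈ 2.810 bits/symbol.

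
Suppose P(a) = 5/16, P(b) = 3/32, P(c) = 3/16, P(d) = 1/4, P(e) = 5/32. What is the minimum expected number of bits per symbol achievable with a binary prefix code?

Repeatedly combine the two least-probable nodes; the expected code length is the sum of the merged weights.
merge 3/32 + 5/32 → 1/4
merge 3/16 + 1/4 → 7/16
merge 1/4 + 5/16 → 9/16
merge 7/16 + 9/16 → 1
L = 1/4 + 7/16 + 9/16 + 1 = 9/4 = 2.25 bits/symbol.

2.25 bits/symbol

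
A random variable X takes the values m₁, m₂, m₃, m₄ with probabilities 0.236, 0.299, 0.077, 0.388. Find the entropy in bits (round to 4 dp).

H = −Σ pᵢ log₂ pᵢ.
−0.236·log₂(0.236) = 0.4916
−0.299·log₂(0.299) = 0.5208
−0.077·log₂(0.077) = 0.2848
−0.388·log₂(0.388) = 0.5300
Sum ≈ 1.8272 → 1.8272 bits.

1.8272 bits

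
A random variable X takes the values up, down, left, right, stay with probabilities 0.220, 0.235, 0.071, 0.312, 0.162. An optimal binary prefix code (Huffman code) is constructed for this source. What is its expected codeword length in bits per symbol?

2.233 bits/symbol

Repeatedly combine the two least-probable nodes; the expected code length is the sum of the merged weights.
merge 71/1000 + 81/500 → 233/1000
merge 11/50 + 233/1000 → 453/1000
merge 47/200 + 39/125 → 547/1000
merge 453/1000 + 547/1000 → 1
L = 233/1000 + 453/1000 + 547/1000 + 1 = 2233/1000 = 2.233 bits/symbol.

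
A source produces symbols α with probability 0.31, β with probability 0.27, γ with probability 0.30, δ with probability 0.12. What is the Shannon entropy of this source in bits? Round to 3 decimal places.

H = −Σ pᵢ log₂ pᵢ.
−0.31·log₂(0.31) = 0.5238
−0.27·log₂(0.27) = 0.5100
−0.30·log₂(0.30) = 0.5211
−0.12·log₂(0.12) = 0.3671
Sum ≈ 1.9220 → 1.922 bits.

1.922 bits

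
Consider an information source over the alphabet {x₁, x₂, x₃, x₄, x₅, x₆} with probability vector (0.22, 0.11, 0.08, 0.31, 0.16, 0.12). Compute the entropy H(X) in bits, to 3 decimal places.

H = −Σ pᵢ log₂ pᵢ.
−0.22·log₂(0.22) = 0.4806
−0.11·log₂(0.11) = 0.3503
−0.08·log₂(0.08) = 0.2915
−0.31·log₂(0.31) = 0.5238
−0.16·log₂(0.16) = 0.4230
−0.12·log₂(0.12) = 0.3671
Sum ≈ 2.4362 → 2.436 bits.

2.436 bits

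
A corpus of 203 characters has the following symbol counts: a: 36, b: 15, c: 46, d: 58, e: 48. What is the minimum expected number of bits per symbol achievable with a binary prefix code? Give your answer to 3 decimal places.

2.251 bits/symbol

Probabilities are the counts divided by 203.
Repeatedly combine the two least-probable nodes; the expected code length is the sum of the merged weights.
merge 15/203 + 36/203 → 51/203
merge 46/203 + 48/203 → 94/203
merge 51/203 + 2/7 → 109/203
merge 94/203 + 109/203 → 1
L = 51/203 + 94/203 + 109/203 + 1 = 457/203 ≈ 2.251 bits/symbol.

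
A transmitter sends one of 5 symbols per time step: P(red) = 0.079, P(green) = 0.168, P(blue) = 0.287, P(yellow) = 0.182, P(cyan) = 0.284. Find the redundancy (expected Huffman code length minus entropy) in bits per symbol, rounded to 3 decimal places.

0.045 bits

Entropy H = −Σ p log₂ p ≈ 2.2016 bits.
Huffman merges: 79/1000+21/125→247/1000; 91/500+247/1000→429/1000; 71/250+287/1000→571/1000; 429/1000+571/1000→1. L = 2247/1000 ≈ 2.2470.
L − H = 2.2470 − 2.2016 = 0.045 bits.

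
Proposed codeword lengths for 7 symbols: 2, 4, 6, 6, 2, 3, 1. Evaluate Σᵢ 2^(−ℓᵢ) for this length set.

With common denominator 2^6 = 64: Σ 2^(−ℓᵢ) = 16/64 + 4/64 + 1/64 + 1/64 + 16/64 + 8/64 + 32/64 = 78/64 = 1.21875.

1.21875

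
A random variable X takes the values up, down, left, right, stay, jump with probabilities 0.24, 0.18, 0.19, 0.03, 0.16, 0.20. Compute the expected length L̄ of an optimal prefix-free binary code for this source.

2.56 bits/symbol

Repeatedly combine the two least-probable nodes; the expected code length is the sum of the merged weights.
merge 3/100 + 4/25 → 19/100
merge 9/50 + 19/100 → 37/100
merge 19/100 + 1/5 → 39/100
merge 6/25 + 37/100 → 61/100
merge 39/100 + 61/100 → 1
L = 19/100 + 37/100 + 39/100 + 61/100 + 1 = 64/25 = 2.56 bits/symbol.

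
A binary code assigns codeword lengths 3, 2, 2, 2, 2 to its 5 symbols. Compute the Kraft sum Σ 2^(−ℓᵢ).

With common denominator 2^3 = 8: Σ 2^(−ℓᵢ) = 1/8 + 2/8 + 2/8 + 2/8 + 2/8 = 9/8 = 1.125.

1.125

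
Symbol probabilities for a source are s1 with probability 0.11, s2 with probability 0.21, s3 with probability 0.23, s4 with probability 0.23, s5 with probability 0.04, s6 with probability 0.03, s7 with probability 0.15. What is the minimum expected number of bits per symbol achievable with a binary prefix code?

Repeatedly combine the two least-probable nodes; the expected code length is the sum of the merged weights.
merge 3/100 + 1/25 → 7/100
merge 7/100 + 11/100 → 9/50
merge 3/20 + 9/50 → 33/100
merge 21/100 + 23/100 → 11/25
merge 23/100 + 33/100 → 14/25
merge 11/25 + 14/25 → 1
L = 7/100 + 9/50 + 33/100 + 11/25 + 14/25 + 1 = 129/50 = 2.58 bits/symbol.

2.58 bits/symbol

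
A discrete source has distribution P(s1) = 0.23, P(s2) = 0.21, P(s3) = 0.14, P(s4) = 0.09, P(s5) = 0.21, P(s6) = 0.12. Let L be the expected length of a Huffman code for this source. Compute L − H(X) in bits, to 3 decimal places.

0.050 bits

Entropy H = −Σ p log₂ p ≈ 2.5101 bits.
Huffman merges: 9/100+3/25→21/100; 7/50+21/100→7/20; 21/100+21/100→21/50; 23/100+7/20→29/50; 21/50+29/50→1. L = 64/25 ≈ 2.5600.
L − H = 2.5600 − 2.5101 = 0.050 bits.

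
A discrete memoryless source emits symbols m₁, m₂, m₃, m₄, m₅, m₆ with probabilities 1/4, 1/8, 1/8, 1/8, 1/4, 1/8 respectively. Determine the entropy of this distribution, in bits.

2.5 bits

Each probability is a power of 1/2, so log₂(1/p) is an integer.
H = Σ p·log₂(1/p) = 1/4·2 + 1/8·3 + 1/8·3 + 1/8·3 + 1/4·2 + 1/8·3 = 2.5 bits.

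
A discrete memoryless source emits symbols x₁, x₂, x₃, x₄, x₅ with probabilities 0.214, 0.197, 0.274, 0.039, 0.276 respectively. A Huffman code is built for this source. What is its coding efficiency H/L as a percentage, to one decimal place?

95.9%

Entropy H = −Σ p log₂ p ≈ 2.1446 bits.
Huffman merges: 39/1000+197/1000→59/250; 107/500+59/250→9/20; 137/500+69/250→11/20; 9/20+11/20→1. L = 559/250 ≈ 2.2360.
Efficiency = H/L = 2.1446/2.2360 = 95.9%.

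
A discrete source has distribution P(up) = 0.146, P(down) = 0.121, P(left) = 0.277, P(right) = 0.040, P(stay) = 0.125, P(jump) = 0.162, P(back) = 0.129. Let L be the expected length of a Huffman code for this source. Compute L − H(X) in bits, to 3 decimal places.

0.068 bits

Entropy H = −Σ p log₂ p ≈ 2.6543 bits.
Huffman merges: 1/25+121/1000→161/1000; 1/8+129/1000→127/500; 73/500+161/1000→307/1000; 81/500+127/500→52/125; 277/1000+307/1000→73/125; 52/125+73/125→1. L = 1361/500 ≈ 2.7220.
L − H = 2.7220 − 2.6543 = 0.068 bits.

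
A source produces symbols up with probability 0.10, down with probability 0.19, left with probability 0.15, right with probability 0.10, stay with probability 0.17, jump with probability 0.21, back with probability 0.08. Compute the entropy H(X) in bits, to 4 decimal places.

H = −Σ pᵢ log₂ pᵢ.
−0.10·log₂(0.10) = 0.3322
−0.19·log₂(0.19) = 0.4552
−0.15·log₂(0.15) = 0.4105
−0.10·log₂(0.10) = 0.3322
−0.17·log₂(0.17) = 0.4346
−0.21·log₂(0.21) = 0.4728
−0.08·log₂(0.08) = 0.2915
Sum ≈ 2.7291 → 2.7291 bits.

2.7291 bits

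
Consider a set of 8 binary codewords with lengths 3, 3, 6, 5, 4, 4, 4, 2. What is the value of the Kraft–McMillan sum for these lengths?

0.734375

With common denominator 2^6 = 64: Σ 2^(−ℓᵢ) = 8/64 + 8/64 + 1/64 + 2/64 + 4/64 + 4/64 + 4/64 + 16/64 = 47/64 = 0.734375.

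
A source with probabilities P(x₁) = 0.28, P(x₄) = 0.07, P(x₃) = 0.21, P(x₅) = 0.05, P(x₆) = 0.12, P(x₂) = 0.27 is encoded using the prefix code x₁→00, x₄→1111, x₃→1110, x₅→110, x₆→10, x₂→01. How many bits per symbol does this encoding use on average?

2.61 bits/symbol

L̄ = Σ pᵢ·ℓᵢ = 0.28·2 + 0.07·4 + 0.21·4 + 0.05·3 + 0.12·2 + 0.27·2 = 2.61 bits/symbol.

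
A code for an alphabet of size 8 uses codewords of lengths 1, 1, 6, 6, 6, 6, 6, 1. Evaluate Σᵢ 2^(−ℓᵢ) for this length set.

1.578125

With common denominator 2^6 = 64: Σ 2^(−ℓᵢ) = 32/64 + 32/64 + 1/64 + 1/64 + 1/64 + 1/64 + 1/64 + 32/64 = 101/64 = 1.578125.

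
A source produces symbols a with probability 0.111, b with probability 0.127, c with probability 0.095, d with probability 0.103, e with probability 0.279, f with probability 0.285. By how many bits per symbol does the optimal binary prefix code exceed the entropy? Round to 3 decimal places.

0.016 bits

Entropy H = −Σ p log₂ p ≈ 2.4204 bits.
Huffman merges: 19/200+103/1000→99/500; 111/1000+127/1000→119/500; 99/500+119/500→109/250; 279/1000+57/200→141/250; 109/250+141/250→1. L = 609/250 ≈ 2.4360.
L − H = 2.4360 − 2.4204 = 0.016 bits.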